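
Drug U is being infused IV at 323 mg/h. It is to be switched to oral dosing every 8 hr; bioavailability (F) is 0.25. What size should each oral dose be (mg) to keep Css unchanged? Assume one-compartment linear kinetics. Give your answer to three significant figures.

To maintain the same Css, the systemic dosing rate must be unchanged: F·D/τ = infusion rate.
D = rate × τ / F = 323 × 8 / 0.25 = 10340 mg

10300 mg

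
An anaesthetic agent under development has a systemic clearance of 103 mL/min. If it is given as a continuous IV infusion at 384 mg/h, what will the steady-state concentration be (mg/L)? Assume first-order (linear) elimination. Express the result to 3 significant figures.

CL = 103 mL/min = 103 × 0.06 = 6.180 L/h
Css = rate / CL = 384 / 6.180 = 62.14 mg/L

62.1 mg/L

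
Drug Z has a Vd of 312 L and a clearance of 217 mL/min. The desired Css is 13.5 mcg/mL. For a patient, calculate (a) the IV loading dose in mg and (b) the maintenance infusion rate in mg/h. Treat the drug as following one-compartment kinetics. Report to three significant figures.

(a) 4210 mg; (b) 176 mg/h

Loading: fill Vd to C_target → 312.0 L × 13.5 mg/L = 4212 mg
CL = 217 mL/min × 60/1000 = 13.02 L/h
Infusion rate = 13.02 L/h × 13.5 mg/L = 175.8 mg/h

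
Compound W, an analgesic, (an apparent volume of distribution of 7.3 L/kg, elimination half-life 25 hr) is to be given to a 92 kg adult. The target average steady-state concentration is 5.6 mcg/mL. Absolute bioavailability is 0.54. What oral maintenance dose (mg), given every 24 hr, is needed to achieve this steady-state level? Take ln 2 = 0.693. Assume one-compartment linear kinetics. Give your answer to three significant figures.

4630 mg

Vd(total) = 92 kg × 7.3 L/kg = 671.6 L
CL = ln 2 · Vd / t½ = 0.693 × 671.6 / 25 = 18.62 L/h
D = CL × Css × τ / F = 18.62 × 5.6 × 24 / 0.54 = 4634 mg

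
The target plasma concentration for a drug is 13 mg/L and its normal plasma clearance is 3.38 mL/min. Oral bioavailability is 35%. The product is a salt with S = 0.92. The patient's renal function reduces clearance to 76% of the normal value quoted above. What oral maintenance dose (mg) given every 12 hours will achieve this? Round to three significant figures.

74.7 mg

CL = 3.38 mL/min = 3.38 × 0.06 = 0.2028 L/h
Patient clearance = 0.76 × 0.2028 = 0.1541 L/h
D = CL × Css × τ / F / S = 0.1541 × 13 × 12 / 0.35 / 0.92 = 74.66 mg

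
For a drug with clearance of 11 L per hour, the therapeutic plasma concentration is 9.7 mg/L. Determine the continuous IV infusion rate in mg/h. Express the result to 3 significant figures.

107 mg/h

Infusion rate = CL · Css = 11.00 L/h × 9.7 mg/L = 106.7 mg/h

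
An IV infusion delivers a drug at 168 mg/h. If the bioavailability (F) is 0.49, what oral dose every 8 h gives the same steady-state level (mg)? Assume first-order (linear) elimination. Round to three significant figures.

2740 mg

To maintain the same Css, the systemic dosing rate must be unchanged: F·D/τ = infusion rate.
D = rate × τ / F = 168 × 8 / 0.49 = 2743 mg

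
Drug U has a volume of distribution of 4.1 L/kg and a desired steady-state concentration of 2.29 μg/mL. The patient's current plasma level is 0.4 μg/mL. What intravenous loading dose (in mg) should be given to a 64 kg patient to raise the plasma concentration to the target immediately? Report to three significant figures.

496 mg

Vd = 4.1 L/kg × 64 kg = 262.4 L
Concentration deficit ΔC = 2.29 − 0.4 = 1.890 mg/L
LD = Vd × ΔC = 262.4 × 1.890 = 495.9 mg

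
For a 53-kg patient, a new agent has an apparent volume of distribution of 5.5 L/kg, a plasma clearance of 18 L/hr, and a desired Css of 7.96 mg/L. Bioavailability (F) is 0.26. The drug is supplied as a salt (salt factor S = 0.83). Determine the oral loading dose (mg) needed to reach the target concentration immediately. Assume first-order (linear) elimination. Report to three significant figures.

10800 mg

Vd(total) = 53 kg × 5.5 L/kg = 291.5 L
LD = Vd × C / F / S = 291.5 × 7.960 / 0.26 / 0.83 = 10750 mg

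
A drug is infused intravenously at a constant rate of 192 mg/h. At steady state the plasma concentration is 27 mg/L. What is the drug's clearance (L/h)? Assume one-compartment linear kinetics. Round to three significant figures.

7.11 L/h

At steady state, infusion rate = CL × Css, so CL = rate / Css.
CL = 192 / 27 = 7.111 L/h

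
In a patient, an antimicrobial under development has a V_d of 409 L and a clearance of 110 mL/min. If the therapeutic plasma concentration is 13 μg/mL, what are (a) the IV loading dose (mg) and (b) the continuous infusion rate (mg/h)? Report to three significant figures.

(a) 5320 mg; (b) 85.8 mg/h

Loading dose = Vd × C = 409.0 × 13 = 5317 mg
Convert clearance: 110 mL/min × 60 min/h ÷ 1000 mL/L = 6.600 L/h
Maintenance infusion rate = CL × Css = 6.600 × 13 = 85.80 mg/h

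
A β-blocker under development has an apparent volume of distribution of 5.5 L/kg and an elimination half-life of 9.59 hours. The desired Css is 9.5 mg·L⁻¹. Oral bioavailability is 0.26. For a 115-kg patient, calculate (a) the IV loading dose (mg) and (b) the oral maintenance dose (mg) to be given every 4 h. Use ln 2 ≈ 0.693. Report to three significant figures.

(a) 6010 mg; (b) 6680 mg

Vd = 5.5 L/kg × 115 kg = 632.5 L
LD = Vd × C = 632.5 × 9.5 = 6009 mg
CL = 0.693 × Vd / t½ = 0.693 × 632.5 / 9.59 = 45.71 L/h
D = CL × Css × τ / F = 45.71 × 9.5 × 4 / 0.26 = 6681 mg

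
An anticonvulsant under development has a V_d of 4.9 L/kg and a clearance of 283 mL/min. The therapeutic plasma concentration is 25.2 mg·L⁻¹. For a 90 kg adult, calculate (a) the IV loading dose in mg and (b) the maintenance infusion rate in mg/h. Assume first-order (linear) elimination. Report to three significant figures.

Vd = 4.9 L/kg × 90 kg = 441.0 L
Loading dose = Vd × C = 441.0 × 25.2 = 11110 mg
Convert clearance: 283 mL/min × 60 min/h ÷ 1000 mL/L = 16.98 L/h
Maintenance infusion rate = CL × Css = 16.98 × 25.2 = 427.9 mg/h

(a) 11100 mg; (b) 428 mg/h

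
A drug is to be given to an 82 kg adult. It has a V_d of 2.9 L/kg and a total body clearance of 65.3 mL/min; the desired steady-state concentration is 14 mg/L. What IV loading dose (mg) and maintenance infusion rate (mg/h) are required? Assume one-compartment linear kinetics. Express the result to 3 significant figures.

Total Vd = 2.9 × 82 = 237.8 L
LD = Vd · C_target = 237.8 × 14 = 3329 mg
CL = 65.3 mL/min × 60/1000 = 3.918 L/h
Maintenance infusion rate = CL × Css = 3.918 × 14 = 54.85 mg/h

(a) 3330 mg; (b) 54.9 mg/h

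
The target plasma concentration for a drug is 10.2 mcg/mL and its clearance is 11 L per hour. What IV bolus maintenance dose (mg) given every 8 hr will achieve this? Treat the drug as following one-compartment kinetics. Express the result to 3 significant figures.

D = CL × Css × τ = 11.00 × 10.2 × 8 = 897.6 mg

898 mg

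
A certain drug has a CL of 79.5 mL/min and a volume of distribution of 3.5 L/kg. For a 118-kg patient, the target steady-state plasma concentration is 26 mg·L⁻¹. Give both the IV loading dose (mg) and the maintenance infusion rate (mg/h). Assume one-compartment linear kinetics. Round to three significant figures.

Vd = 3.5 L/kg × 118 kg = 413.0 L
Loading: fill Vd to C_target → 413.0 L × 26 mg/L = 10740 mg
CL = 79.5 mL/min = 79.5 × 0.06 = 4.770 L/h
Maintenance: replace elimination → rate = CL × Css = 4.770 × 26 = 124.0 mg/h

(a) 10700 mg; (b) 124 mg/h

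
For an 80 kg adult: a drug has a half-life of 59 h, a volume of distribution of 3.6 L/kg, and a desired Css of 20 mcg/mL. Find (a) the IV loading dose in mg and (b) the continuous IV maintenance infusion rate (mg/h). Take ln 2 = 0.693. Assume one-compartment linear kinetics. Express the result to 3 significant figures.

(a) 5760 mg; (b) 67.7 mg/h

Vd(total) = 80 kg × 3.6 L/kg = 288.0 L
LD = Vd × C = 288.0 × 20 = 5760 mg
CL = 0.693 × Vd / t½ = 0.693 × 288.0 / 59 = 3.383 L/h
Infusion rate = CL × Css = 3.383 × 20 = 67.66 mg/h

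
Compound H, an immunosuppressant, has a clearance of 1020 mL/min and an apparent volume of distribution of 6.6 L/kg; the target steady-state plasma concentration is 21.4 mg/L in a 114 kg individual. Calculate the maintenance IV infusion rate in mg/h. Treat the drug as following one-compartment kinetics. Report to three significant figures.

CL = 1020 mL/min × 60/1000 = 61.20 L/h
Rate = CL × Css = 61.20 × 21.4 = 1310 mg/h

1310 mg/h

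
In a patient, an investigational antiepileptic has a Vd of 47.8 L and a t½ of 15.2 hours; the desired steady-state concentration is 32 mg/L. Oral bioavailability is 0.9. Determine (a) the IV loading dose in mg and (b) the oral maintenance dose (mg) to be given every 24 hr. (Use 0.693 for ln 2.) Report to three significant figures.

(a) 1530 mg; (b) 1860 mg

LD = Vd × C = 47.80 × 32 = 1530 mg
CL = 0.693 × Vd / t½ = 0.693 × 47.80 / 15.2 = 2.179 L/h
D = CL × Css × τ / F = 2.179 × 32 × 24 / 0.9 = 1859 mg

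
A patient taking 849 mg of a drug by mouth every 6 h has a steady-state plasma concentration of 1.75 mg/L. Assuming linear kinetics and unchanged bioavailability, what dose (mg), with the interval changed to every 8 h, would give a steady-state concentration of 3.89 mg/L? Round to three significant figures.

With linear kinetics, Css is proportional to dose rate (D/τ) at fixed clearance.
D₂ = D₁ × (Css,target / Css,current) × (τ₂/τ₁) = 849 × (3.89/1.75) × (8/6) = 2516 mg

2520 mg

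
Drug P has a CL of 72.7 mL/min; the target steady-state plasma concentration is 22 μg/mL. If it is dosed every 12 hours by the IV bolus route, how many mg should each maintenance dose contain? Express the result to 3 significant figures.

CL = 72.7 mL/min × 60/1000 = 4.362 L/h
At steady state, dose per interval replaces the amount cleared in that interval: D/τ = CL·Css.
D = CL × Css × τ = 4.362 × 22 × 12 = 1152 mg

1150 mg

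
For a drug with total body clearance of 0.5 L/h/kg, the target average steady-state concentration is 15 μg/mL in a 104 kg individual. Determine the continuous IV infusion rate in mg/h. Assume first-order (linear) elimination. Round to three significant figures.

CL = 0.5 L/h/kg × 104 kg = 52.00 L/h
Infusion rate = CL · Css = 52.00 L/h × 15 mg/L = 780.0 mg/h

780 mg/h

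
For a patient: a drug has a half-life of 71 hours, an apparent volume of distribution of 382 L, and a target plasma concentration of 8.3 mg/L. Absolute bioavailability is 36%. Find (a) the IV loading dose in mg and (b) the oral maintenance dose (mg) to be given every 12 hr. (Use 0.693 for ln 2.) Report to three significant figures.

(a) 3170 mg; (b) 1030 mg

LD = Vd × C = 382.0 × 8.3 = 3171 mg
CL = 0.693 × Vd / t½ = 0.693 × 382.0 / 71 = 3.729 L/h
D = CL × Css × τ / F = 3.729 × 8.3 × 12 / 0.36 = 1032 mg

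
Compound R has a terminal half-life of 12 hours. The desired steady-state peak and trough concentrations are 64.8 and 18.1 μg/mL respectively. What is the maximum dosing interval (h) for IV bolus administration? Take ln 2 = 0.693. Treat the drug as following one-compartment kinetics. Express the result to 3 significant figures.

k = 0.693 / t½ = 0.693 / 12 = 0.05775 h⁻¹
Between IV bolus doses, concentration decays as C = C₀·e^(−kτ), so C_peak/C_trough = e^(kτ).
τ_max = ln(C_peak/C_trough) / k = ln(64.8/18.1) / 0.05775 = 1.275 / 0.05775 = 22.08 h

22.1 h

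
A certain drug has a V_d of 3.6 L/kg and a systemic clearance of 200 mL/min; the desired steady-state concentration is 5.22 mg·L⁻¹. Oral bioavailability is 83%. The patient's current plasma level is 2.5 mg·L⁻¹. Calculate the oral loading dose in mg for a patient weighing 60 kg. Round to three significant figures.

Total Vd = 3.6 × 60 = 216.0 L
Concentration deficit ΔC = 5.22 − 2.5 = 2.720 mg/L
LD = Vd × ΔC / F = 216.0 × 2.720 / 0.83 = 707.9 mg

708 mg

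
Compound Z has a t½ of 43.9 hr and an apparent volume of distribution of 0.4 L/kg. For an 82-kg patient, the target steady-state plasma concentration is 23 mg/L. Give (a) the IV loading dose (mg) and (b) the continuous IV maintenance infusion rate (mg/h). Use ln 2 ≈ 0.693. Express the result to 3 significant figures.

(a) 754 mg; (b) 11.9 mg/h

Vd(total) = 82 kg × 0.4 L/kg = 32.80 L
LD = Vd × C = 32.80 × 23 = 754.4 mg
CL = 0.693 × Vd / t½ = 0.693 × 32.80 / 43.9 = 0.5178 L/h
Infusion rate = CL × Css = 0.5178 × 23 = 11.91 mg/h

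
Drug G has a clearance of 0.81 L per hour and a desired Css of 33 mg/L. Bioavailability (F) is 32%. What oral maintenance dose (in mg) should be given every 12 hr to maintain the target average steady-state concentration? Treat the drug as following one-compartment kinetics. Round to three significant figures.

At steady state, dose per interval replaces the amount cleared in that interval: F·D/τ = CL·Css.
D = CL × Css × τ / F = 0.8100 × 33 × 12 / 0.32 = 1002 mg

1000 mg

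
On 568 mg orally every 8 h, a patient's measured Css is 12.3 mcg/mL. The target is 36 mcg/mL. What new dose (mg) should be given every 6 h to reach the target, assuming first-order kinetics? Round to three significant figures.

1250 mg

With linear kinetics, Css is proportional to dose rate (D/τ) at fixed clearance.
D₂ = D₁ × (Css,target / Css,current) × (τ₂/τ₁) = 568 × (36/12.3) × (6/8) = 1247 mg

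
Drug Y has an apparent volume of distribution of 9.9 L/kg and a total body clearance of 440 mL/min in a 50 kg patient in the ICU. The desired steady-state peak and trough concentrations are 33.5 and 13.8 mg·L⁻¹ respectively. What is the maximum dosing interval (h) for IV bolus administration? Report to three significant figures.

16.6 h

Vd(total) = 50 kg × 9.9 L/kg = 495.0 L
CL = 440 mL/min = 440 × 0.06 = 26.40 L/h
k = CL / Vd = 26.40 / 495.0 = 0.05333 h⁻¹
Between IV bolus doses, concentration decays as C = C₀·e^(−kτ), so C_peak/C_trough = e^(kτ).
τ_max = ln(C_peak/C_trough) / k = ln(33.5/13.8) / 0.05333 = 0.8869 / 0.05333 = 16.63 h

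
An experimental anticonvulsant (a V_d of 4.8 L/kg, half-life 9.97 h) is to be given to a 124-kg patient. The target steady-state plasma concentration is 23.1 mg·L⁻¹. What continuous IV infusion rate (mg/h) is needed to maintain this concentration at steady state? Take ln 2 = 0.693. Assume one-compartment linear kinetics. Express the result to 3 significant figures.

956 mg/h

Total Vd = 4.8 × 124 = 595.2 L
CL = ln 2 · Vd / t½ = 0.693 × 595.2 / 9.97 = 41.37 L/h
Infusion rate = CL × Css = 41.37 × 23.1 = 955.6 mg/h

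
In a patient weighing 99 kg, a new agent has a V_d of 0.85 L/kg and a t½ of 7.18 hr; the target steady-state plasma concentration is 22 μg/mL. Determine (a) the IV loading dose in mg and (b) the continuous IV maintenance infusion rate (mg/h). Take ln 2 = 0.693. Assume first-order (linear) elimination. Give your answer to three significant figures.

Vd(total) = 99 kg × 0.85 L/kg = 84.15 L
LD = Vd × C = 84.15 × 22 = 1851 mg
CL = 0.693 × Vd / t½ = 0.693 × 84.15 / 7.18 = 8.122 L/h
Infusion rate = CL × Css = 8.122 × 22 = 178.7 mg/h

(a) 1850 mg; (b) 179 mg/h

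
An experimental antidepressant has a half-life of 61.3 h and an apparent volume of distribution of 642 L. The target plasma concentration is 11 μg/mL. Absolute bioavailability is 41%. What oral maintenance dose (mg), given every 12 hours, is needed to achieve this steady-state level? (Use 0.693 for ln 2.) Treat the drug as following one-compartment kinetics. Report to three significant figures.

2340 mg

CL = 0.693 × Vd / t½ = 0.693 × 642.0 / 61.3 = 7.258 L/h
D = CL × Css × τ / F = 7.258 × 11 × 12 / 0.41 = 2337 mg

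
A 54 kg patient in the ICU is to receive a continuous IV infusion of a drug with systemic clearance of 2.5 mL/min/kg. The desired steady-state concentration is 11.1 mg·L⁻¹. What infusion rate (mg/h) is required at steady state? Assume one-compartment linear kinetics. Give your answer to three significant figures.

89.9 mg/h

CL = 2.5 mL/min/kg × 54 kg = 135.0 mL/min = 135.0 × 60/1000 = 8.100 L/h
Rate = CL × Css = 8.100 × 11.1 = 89.91 mg/h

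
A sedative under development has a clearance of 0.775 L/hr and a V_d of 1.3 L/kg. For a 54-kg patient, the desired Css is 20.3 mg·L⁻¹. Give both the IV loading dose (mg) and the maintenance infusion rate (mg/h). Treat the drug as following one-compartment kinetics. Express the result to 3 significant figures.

Vd(total) = 54 kg × 1.3 L/kg = 70.20 L
Loading dose = Vd × C = 70.20 × 20.3 = 1425 mg
Maintenance infusion rate = CL × Css = 0.7750 × 20.3 = 15.73 mg/h

(a) 1430 mg; (b) 15.7 mg/h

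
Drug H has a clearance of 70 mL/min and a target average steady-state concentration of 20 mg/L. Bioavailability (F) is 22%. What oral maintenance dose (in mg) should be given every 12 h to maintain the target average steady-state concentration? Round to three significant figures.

4580 mg

Convert clearance: 70 mL/min × 60 min/h ÷ 1000 mL/L = 4.200 L/h
D = CL × Css × τ / F = 4.200 × 20 × 12 / 0.22 = 4582 mg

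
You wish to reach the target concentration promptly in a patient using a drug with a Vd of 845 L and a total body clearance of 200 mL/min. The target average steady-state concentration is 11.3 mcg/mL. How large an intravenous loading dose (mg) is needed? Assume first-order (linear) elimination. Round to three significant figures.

9550 mg

LD = Vd × C = 845.0 × 11.30 = 9549 mg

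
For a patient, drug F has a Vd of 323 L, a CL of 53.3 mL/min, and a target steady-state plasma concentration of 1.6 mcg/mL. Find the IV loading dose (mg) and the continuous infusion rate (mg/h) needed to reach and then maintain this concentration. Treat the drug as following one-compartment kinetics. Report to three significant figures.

Loading: fill Vd to C_target → 323.0 L × 1.6 mg/L = 516.8 mg
CL = 53.3 mL/min = 53.3 × 0.06 = 3.198 L/h
Maintenance infusion rate = CL × Css = 3.198 × 1.6 = 5.117 mg/h

(a) 517 mg; (b) 5.12 mg/h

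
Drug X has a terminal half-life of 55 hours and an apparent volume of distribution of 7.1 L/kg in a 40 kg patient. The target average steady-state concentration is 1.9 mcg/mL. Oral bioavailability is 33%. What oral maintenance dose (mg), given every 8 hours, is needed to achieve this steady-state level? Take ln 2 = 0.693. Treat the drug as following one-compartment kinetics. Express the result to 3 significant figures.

Vd = 7.1 L/kg × 40 kg = 284.0 L
CL = 0.693 × Vd / t½ = 0.693 × 284.0 / 55 = 3.578 L/h
D = CL × Css × τ / F = 3.578 × 1.9 × 8 / 0.33 = 164.8 mg

165 mg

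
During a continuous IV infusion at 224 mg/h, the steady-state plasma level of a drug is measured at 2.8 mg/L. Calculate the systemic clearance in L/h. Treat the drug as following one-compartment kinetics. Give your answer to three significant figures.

At steady state, infusion rate = CL × Css, so CL = rate / Css.
CL = 224 / 2.8 = 80.00 L/h

80.0 L/h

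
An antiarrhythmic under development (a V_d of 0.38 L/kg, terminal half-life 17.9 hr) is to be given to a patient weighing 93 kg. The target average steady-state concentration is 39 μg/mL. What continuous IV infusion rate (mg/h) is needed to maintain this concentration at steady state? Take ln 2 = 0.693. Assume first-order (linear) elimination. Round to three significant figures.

53.4 mg/h

Vd = 0.38 L/kg × 93 kg = 35.34 L
k = 0.693/17.9 = 0.03872 h⁻¹, so CL = k·Vd = 0.03872 × 35.34 = 1.368 L/h
Infusion rate = CL × Css = 1.368 × 39 = 53.35 mg/h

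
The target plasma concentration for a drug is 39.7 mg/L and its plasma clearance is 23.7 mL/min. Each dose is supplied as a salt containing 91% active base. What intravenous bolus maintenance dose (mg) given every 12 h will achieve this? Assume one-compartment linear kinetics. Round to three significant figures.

744 mg

Convert clearance: 23.7 mL/min × 60 min/h ÷ 1000 mL/L = 1.422 L/h
D = CL × Css × τ / S = 1.422 × 39.7 × 12 / 0.91 = 744.4 mg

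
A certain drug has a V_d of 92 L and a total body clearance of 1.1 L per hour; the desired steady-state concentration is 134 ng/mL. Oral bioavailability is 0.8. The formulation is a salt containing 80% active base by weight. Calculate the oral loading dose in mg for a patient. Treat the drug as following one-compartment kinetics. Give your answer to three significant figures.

19.3 mg

C = 134 ng/mL = 0.1340 mg/L
The loading dose fills Vd to the target concentration; clearance is irrelevant here.
LD = Vd × C / F / S = 92.00 × 0.1340 / 0.8 / 0.8 = 19.26 mg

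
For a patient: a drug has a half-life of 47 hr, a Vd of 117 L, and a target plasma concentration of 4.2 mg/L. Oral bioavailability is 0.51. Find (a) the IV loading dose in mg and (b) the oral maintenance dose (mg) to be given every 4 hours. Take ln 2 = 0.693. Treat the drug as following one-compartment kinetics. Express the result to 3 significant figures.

(a) 491 mg; (b) 56.8 mg

LD = Vd × C = 117.0 × 4.2 = 491.4 mg
CL = 0.693 × Vd / t½ = 0.693 × 117.0 / 47 = 1.725 L/h
D = CL × Css × τ / F = 1.725 × 4.2 × 4 / 0.51 = 56.82 mg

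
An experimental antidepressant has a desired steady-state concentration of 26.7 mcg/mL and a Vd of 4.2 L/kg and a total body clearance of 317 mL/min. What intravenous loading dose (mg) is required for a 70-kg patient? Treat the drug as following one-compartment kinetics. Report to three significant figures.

Vd = 4.2 L/kg × 70 kg = 294.0 L
LD is governed by Vd — clearance does not enter the loading-dose calculation.
LD = Vd × C = 294.0 × 26.70 = 7850 mg

7850 mg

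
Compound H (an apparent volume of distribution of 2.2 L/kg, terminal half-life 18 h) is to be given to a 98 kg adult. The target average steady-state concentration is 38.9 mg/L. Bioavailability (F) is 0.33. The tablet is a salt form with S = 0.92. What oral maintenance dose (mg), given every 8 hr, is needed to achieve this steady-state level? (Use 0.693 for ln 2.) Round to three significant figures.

Vd = 2.2 L/kg × 98 kg = 215.6 L
CL = ln 2 · Vd / t½ = 0.693 × 215.6 / 18 = 8.301 L/h
D = CL × Css × τ / F / S = 8.301 × 38.9 × 8 / 0.33 / 0.92 = 8509 mg

8510 mg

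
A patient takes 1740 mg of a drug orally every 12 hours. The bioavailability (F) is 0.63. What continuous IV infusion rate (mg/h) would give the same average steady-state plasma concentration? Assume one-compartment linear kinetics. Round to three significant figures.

91.4 mg/h

Equivalent systemic input: infusion rate = F·D/τ.
Rate = 0.63 × 1740 / 12 = 91.35 mg/h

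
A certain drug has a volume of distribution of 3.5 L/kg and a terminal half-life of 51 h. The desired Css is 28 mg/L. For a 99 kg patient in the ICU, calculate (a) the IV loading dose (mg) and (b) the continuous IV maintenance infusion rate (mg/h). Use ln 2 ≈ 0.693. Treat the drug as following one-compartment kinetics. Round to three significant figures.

(a) 9700 mg; (b) 132 mg/h

Vd = 3.5 L/kg × 99 kg = 346.5 L
LD = Vd × C = 346.5 × 28 = 9702 mg
CL = 0.693 × Vd / t½ = 0.693 × 346.5 / 51 = 4.708 L/h
Infusion rate = CL × Css = 4.708 × 28 = 131.8 mg/h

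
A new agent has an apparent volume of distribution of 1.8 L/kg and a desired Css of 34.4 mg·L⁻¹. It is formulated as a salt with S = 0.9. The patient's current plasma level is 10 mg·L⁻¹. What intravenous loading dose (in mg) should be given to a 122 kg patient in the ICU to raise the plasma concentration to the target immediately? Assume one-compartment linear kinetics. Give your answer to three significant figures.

Vd(total) = 122 kg × 1.8 L/kg = 219.6 L
Concentration deficit ΔC = 34.4 − 10 = 24.40 mg/L
LD = Vd × ΔC / S = 219.6 × 24.40 / 0.9 = 5954 mg

5950 mg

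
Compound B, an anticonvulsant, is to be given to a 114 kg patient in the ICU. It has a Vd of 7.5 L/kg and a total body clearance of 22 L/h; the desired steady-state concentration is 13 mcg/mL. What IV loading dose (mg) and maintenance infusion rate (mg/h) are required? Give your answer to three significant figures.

(a) 11100 mg; (b) 286 mg/h

Vd = 7.5 L/kg × 114 kg = 855.0 L
Loading dose = Vd × C = 855.0 × 13 = 11120 mg
Maintenance infusion rate = CL × Css = 22.00 × 13 = 286.0 mg/h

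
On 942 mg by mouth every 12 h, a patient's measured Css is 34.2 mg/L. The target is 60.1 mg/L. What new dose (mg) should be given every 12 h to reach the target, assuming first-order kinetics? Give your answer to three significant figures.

1660 mg

For first-order elimination, Css ∝ F·D/(CL·τ); F and CL are unchanged, so Css ∝ D/τ.
D₂ = D₁ × (Css,target / Css,current) = 942 × 60.1/34.2 = 1655 mg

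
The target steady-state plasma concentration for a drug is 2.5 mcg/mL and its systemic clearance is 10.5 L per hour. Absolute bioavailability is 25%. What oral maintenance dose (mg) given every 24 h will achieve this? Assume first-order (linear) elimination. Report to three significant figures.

2520 mg

At steady state, dose per interval replaces the amount cleared in that interval: F·D/τ = CL·Css.
D = CL × Css × τ / F = 10.50 × 2.5 × 24 / 0.25 = 2520 mg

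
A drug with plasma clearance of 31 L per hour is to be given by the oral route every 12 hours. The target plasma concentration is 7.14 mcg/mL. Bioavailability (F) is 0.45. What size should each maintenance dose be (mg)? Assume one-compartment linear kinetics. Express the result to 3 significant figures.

5900 mg

D = CL × Css × τ / F = 31.00 × 7.14 × 12 / 0.45 = 5902 mg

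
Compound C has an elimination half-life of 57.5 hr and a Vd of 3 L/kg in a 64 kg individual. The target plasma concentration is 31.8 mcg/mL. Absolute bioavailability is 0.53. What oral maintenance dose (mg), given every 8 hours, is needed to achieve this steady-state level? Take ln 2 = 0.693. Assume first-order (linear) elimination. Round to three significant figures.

Vd(total) = 64 kg × 3 L/kg = 192.0 L
CL = ln 2 · Vd / t½ = 0.693 × 192.0 / 57.5 = 2.314 L/h
D = CL × Css × τ / F = 2.314 × 31.8 × 8 / 0.53 = 1111 mg

1110 mg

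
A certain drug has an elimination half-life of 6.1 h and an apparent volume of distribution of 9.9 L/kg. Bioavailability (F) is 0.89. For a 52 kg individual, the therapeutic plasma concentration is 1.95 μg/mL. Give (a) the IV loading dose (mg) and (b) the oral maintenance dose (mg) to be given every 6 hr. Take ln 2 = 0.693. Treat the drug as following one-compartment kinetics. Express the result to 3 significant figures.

Vd(total) = 52 kg × 9.9 L/kg = 514.8 L
LD = Vd × C = 514.8 × 1.95 = 1004 mg
CL = 0.693 × Vd / t½ = 0.693 × 514.8 / 6.1 = 58.48 L/h
D = CL × Css × τ / F = 58.48 × 1.95 × 6 / 0.89 = 768.8 mg

(a) 1000 mg; (b) 769 mg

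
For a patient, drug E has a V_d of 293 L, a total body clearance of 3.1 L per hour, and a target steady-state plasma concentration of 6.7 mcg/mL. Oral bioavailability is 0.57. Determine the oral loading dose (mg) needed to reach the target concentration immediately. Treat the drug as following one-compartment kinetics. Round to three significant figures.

LD = Vd × C / F = 293.0 × 6.700 / 0.57 = 3444 mg

3440 mg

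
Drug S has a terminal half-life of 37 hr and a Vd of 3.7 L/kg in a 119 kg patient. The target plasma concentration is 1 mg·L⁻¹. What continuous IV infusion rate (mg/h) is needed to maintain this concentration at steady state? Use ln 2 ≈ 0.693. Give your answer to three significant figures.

8.25 mg/h

Vd = 3.7 L/kg × 119 kg = 440.3 L
CL = 0.693 × Vd / t½ = 0.693 × 440.3 / 37 = 8.247 L/h
Infusion rate = CL × Css = 8.247 × 1 = 8.247 mg/h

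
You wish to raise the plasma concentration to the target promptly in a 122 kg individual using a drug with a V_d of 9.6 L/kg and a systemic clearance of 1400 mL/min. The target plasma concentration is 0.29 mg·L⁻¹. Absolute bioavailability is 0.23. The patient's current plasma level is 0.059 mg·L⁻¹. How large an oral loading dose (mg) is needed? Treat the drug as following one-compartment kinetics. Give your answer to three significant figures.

Vd(total) = 122 kg × 9.6 L/kg = 1171 L
The loading dose fills Vd to the target concentration.
Concentration deficit ΔC = 0.29 − 0.059 = 0.2310 mg/L
LD = Vd × ΔC / F = 1171 × 0.2310 / 0.23 = 1176 mg

1180 mg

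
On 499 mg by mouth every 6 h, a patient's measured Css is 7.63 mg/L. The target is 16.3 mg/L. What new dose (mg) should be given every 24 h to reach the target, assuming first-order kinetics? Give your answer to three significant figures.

For first-order elimination, Css ∝ F·D/(CL·τ); F and CL are unchanged, so Css ∝ D/τ.
D₂ = D₁ × (Css,target / Css,current) × (τ₂/τ₁) = 499 × (16.3/7.63) × (24/6) = 4264 mg

4260 mg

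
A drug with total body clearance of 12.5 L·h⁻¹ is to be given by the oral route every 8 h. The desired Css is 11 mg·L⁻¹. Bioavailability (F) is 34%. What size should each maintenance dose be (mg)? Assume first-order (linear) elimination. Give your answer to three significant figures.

D = CL × Css × τ / F = 12.50 × 11 × 8 / 0.34 = 3235 mg

3240 mg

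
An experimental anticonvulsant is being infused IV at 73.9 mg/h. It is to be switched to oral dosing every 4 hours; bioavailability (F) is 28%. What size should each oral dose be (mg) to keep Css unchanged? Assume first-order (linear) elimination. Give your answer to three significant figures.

To maintain the same Css, the systemic dosing rate must be unchanged: F·D/τ = infusion rate.
D = rate × τ / F = 73.9 × 4 / 0.28 = 1056 mg

1060 mg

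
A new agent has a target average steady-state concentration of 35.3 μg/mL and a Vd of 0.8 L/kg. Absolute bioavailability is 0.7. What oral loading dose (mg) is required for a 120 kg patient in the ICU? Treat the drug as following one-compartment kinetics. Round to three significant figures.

Total Vd = 0.8 × 120 = 96.00 L
The loading dose fills Vd to the target concentration.
LD = Vd × C / F = 96.00 × 35.30 / 0.7 = 4841 mg

4840 mg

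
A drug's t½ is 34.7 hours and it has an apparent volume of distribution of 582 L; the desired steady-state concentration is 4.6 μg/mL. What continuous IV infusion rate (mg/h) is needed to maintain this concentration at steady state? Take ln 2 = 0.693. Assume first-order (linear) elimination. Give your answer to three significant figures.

k = 0.693/34.7 = 0.01997 h⁻¹, so CL = k·Vd = 0.01997 × 582.0 = 11.62 L/h
Infusion rate = CL × Css = 11.62 × 4.6 = 53.45 mg/h

53.5 mg/h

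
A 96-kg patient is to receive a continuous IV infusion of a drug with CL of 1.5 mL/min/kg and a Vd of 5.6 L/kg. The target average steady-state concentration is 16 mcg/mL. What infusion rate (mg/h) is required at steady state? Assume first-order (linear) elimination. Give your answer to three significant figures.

138 mg/h

CL = 1.5 mL/min/kg × 96 kg = 144.0 mL/min = 144.0 × 60/1000 = 8.640 L/h
R₀ = 8.640 × 16 = 138.2 mg/h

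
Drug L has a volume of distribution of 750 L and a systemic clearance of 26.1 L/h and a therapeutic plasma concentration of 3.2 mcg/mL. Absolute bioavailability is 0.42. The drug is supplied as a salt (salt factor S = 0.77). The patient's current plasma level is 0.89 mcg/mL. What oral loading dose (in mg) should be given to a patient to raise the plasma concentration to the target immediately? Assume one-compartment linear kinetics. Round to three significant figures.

Concentration deficit ΔC = 3.2 − 0.89 = 2.310 mg/L
LD = Vd × ΔC / F / S = 750.0 × 2.310 / 0.42 / 0.77 = 5357 mg

5360 mg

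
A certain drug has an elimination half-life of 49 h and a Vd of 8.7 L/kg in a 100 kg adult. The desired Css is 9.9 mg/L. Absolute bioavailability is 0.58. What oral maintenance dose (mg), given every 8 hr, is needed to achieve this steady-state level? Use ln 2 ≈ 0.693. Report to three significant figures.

1680 mg

Vd = 8.7 L/kg × 100 kg = 870.0 L
k = 0.693/49 = 0.01414 h⁻¹, so CL = k·Vd = 0.01414 × 870.0 = 12.30 L/h
D = CL × Css × τ / F = 12.30 × 9.9 × 8 / 0.58 = 1680 mg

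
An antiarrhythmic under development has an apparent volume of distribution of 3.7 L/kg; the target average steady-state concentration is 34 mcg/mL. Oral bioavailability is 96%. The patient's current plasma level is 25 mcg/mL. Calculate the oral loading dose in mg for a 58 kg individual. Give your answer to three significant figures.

Vd(total) = 58 kg × 3.7 L/kg = 214.6 L
Concentration deficit ΔC = 34 − 25 = 9.000 mg/L
LD = Vd × ΔC / F = 214.6 × 9.000 / 0.96 = 2012 mg

2010 mg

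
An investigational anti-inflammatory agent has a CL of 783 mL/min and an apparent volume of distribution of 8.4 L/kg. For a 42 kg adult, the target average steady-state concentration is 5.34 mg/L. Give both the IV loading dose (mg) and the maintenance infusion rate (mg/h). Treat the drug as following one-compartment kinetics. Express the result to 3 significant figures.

(a) 1880 mg; (b) 251 mg/h

Vd = 8.4 L/kg × 42 kg = 352.8 L
LD = Vd · C_target = 352.8 × 5.34 = 1884 mg
CL = 783 mL/min = 783 × 0.06 = 46.98 L/h
Maintenance infusion rate = CL × Css = 46.98 × 5.34 = 250.9 mg/h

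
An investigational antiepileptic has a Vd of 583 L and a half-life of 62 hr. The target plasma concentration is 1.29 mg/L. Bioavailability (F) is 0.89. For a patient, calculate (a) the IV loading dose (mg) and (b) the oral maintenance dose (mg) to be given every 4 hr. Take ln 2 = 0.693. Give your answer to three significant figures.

LD = Vd × C = 583.0 × 1.29 = 752.1 mg
CL = 0.693 × Vd / t½ = 0.693 × 583.0 / 62 = 6.516 L/h
D = CL × Css × τ / F = 6.516 × 1.29 × 4 / 0.89 = 37.78 mg

(a) 752 mg; (b) 37.8 mg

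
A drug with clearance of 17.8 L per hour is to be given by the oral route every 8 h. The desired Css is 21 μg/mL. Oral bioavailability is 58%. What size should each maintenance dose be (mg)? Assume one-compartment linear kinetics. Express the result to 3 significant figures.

D = CL × Css × τ / F = 17.80 × 21 × 8 / 0.58 = 5156 mg

5160 mg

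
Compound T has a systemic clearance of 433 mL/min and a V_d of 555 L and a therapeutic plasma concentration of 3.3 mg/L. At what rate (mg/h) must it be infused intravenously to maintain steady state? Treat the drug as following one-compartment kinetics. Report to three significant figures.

85.7 mg/h

CL = 433 mL/min × 60/1000 = 25.98 L/h
Rate = CL × Css = 25.98 × 3.3 = 85.73 mg/h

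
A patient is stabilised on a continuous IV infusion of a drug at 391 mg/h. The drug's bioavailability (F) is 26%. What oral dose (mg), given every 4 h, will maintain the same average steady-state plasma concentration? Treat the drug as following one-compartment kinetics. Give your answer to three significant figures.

6020 mg

To maintain the same Css, the systemic dosing rate must be unchanged: F·D/τ = infusion rate.
D = rate × τ / F = 391 × 4 / 0.26 = 6015 mg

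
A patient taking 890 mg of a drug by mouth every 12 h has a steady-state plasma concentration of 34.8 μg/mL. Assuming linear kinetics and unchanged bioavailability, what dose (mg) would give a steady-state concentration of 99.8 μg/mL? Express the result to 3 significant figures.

With linear kinetics, Css is proportional to dose rate (D/τ) at fixed clearance.
D₂ = D₁ × (Css,target / Css,current) = 890 × 99.8/34.8 = 2552 mg

2550 mg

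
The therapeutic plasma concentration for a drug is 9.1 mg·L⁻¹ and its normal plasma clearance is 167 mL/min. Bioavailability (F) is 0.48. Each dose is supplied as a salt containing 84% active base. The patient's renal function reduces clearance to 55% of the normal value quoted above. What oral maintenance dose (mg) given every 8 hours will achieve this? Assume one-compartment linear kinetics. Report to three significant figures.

CL = 167 mL/min = 167 × 0.06 = 10.02 L/h
Patient clearance = 0.55 × 10.02 = 5.511 L/h
At steady state, dose per interval replaces the amount cleared in that interval: F·S·D/τ = CL·Css.
D = CL × Css × τ / F / S = 5.511 × 9.1 × 8 / 0.48 / 0.84 = 995.0 mg

995 mg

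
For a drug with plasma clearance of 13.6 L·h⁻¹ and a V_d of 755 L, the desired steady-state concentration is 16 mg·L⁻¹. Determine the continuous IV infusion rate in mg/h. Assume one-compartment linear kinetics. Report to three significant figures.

218 mg/h

Maintenance depends on clearance, not Vd — rate in must match rate out.
Infusion rate = CL · Css = 13.60 L/h × 16 mg/L = 217.6 mg/h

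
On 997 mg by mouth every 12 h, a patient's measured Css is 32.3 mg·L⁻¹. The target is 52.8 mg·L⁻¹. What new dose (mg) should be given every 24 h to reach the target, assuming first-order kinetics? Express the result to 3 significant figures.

3260 mg

For first-order elimination, Css ∝ F·D/(CL·τ); F and CL are unchanged, so Css ∝ D/τ.
D₂ = D₁ × (Css,target / Css,current) × (τ₂/τ₁) = 997 × (52.8/32.3) × (24/12) = 3260 mg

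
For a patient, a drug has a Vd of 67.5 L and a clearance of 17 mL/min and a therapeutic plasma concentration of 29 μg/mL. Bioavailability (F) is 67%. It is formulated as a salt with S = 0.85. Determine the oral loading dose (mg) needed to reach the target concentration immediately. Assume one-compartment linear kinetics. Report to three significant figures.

The loading dose fills Vd to the target concentration; clearance is irrelevant here.
LD = Vd × C / F / S = 67.50 × 29.00 / 0.67 / 0.85 = 3437 mg

3440 mg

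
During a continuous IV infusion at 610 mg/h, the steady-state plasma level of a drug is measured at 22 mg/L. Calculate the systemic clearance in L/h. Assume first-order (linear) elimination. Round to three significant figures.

27.7 L/h

At steady state, infusion rate = CL × Css, so CL = rate / Css.
CL = 610 / 22 = 27.73 L/h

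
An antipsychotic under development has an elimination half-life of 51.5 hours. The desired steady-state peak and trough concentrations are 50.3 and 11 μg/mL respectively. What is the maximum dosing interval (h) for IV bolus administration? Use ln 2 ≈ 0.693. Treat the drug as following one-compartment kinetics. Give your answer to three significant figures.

113 h

k = 0.693 / t½ = 0.693 / 51.5 = 0.01346 h⁻¹
Between IV bolus doses, concentration decays as C = C₀·e^(−kτ), so C_peak/C_trough = e^(kτ).
τ_max = ln(C_peak/C_trough) / k = ln(50.3/11) / 0.01346 = 1.520 / 0.01346 = 112.9 h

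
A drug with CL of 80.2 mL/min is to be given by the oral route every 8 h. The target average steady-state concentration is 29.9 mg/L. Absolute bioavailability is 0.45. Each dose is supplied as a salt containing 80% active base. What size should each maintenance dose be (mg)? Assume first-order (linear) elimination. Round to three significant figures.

3200 mg

CL = 80.2 mL/min × 60/1000 = 4.812 L/h
D = CL × Css × τ / F / S = 4.812 × 29.9 × 8 / 0.45 / 0.8 = 3197 mg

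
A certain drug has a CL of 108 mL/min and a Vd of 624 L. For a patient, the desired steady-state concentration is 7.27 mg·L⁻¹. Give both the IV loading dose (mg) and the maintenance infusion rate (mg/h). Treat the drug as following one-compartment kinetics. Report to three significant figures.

(a) 4540 mg; (b) 47.1 mg/h

Loading: fill Vd to C_target → 624.0 L × 7.27 mg/L = 4536 mg
CL = 108 mL/min × 60/1000 = 6.480 L/h
Maintenance infusion rate = CL × Css = 6.480 × 7.27 = 47.11 mg/h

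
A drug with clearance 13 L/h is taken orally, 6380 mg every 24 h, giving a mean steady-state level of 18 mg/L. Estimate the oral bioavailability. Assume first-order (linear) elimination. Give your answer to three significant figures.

F·D/τ = CL·Css at steady state → F = CL·Css·τ / D.
F = 13 × 18 × 24 / 6380 = 0.880

0.880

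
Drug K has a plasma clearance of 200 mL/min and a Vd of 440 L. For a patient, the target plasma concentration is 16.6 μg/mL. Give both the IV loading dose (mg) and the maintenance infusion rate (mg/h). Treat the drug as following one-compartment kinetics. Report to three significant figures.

(a) 7300 mg; (b) 199 mg/h

Loading dose = Vd × C = 440.0 × 16.6 = 7304 mg
CL = 200 mL/min × 60/1000 = 12.00 L/h
Maintenance infusion rate = CL × Css = 12.00 × 16.6 = 199.2 mg/h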